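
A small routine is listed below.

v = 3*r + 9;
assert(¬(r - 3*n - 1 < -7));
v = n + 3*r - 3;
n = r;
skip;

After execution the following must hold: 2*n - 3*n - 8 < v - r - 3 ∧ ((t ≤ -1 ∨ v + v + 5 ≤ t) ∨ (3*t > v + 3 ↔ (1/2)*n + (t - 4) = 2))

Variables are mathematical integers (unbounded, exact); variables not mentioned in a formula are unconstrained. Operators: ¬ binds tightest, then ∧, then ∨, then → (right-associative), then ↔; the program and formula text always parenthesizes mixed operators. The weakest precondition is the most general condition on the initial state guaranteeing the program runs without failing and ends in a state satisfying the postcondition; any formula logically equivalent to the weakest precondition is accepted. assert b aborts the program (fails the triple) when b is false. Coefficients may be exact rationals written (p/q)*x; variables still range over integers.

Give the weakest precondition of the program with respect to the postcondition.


Working backward. After the program, the postcondition 2*n - 3*n - 8 < v - r - 3 ∧ ((t ≤ -1 ∨ v + v + 5 ≤ t) ∨ (3*t > v + 3 ↔ (1/2)*n + (t - 4) = 2)) must hold; in canonical form it is r < n + v + 5 ∧ (t ≤ -1 ∨ 2*v ≤ t - 5 ∨ (3*t > v + 3 ↔ (1/2)*n + t = 6)).
Before skip: r < n + v + 5 ∧ (t ≤ -1 ∨ 2*v ≤ t - 5 ∨ (3*t > v + 3 ↔ (1/2)*n + t = 6))
Before n := r: v > -5 ∧ (t ≤ -1 ∨ 2*v ≤ t - 5 ∨ (3*t > v + 3 ↔ (1/2)*r + t = 6))
Before v := n + 3*r - 3: n + 3*r > -2 ∧ (t ≤ -1 ∨ 2*n + 6*r ≤ t + 1 ∨ (3*t > n + 3*r ↔ (1/2)*r + t = 6))
Before assert ¬(r - 3*n - 1 < -7): (¬(r < 3*n - 6)) ∧ n + 3*r > -2 ∧ (t ≤ -1 ∨ 2*n + 6*r ≤ t + 1 ∨ (3*t > n + 3*r ↔ (1/2)*r + t = 6))
Before v := 3*r + 9: (¬(r < 3*n - 6)) ∧ n + 3*r > -2 ∧ (t ≤ -1 ∨ 2*n + 6*r ≤ t + 1 ∨ (3*t > n + 3*r ↔ (1/2)*r + t = 6))
Answer: WP = (¬(r < 3*n - 6)) ∧ n + 3*r > -2 ∧ (t ≤ -1 ∨ 2*n + 6*r ≤ t + 1 ∨ (3*t > n + 3*r ↔ (1/2)*r + t = 6))


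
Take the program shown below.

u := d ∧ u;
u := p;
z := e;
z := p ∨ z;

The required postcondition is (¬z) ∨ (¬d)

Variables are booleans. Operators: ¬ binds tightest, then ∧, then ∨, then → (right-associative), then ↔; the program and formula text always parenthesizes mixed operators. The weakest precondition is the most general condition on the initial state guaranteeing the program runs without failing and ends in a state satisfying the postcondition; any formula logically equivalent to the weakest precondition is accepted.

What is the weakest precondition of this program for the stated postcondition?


Working backward. After the program, (¬z) ∨ (¬d) must hold.
Before z := p ∨ z: (¬(p ∨ z)) ∨ (¬d)
Before z := e: (¬(p ∨ e)) ∨ (¬d)
Before u := p: (¬(p ∨ e)) ∨ (¬d)
Before u := d ∧ u: (¬(p ∨ e)) ∨ (¬d)
Answer: WP = (¬(p ∨ e)) ∨ (¬d)


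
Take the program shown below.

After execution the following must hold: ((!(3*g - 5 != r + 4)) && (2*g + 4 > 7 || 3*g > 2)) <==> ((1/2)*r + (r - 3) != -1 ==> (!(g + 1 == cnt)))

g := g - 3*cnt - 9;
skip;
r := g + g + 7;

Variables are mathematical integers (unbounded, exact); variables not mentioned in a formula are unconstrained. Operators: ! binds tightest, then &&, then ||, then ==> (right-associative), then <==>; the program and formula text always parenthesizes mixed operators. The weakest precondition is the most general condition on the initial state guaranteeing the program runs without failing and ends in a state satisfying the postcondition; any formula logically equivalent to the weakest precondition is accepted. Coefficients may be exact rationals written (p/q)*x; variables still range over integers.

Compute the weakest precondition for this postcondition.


Working backward. After the program, the postcondition ((!(3*g - 5 != r + 4)) && (2*g + 4 > 7 || 3*g > 2)) <==> ((1/2)*r + (r - 3) != -1 ==> (!(g + 1 == cnt))) must hold; in canonical form it is ((!(3*g != r + 9)) && (2*g > 3 || 3*g > 2)) <==> ((3/2)*r != 2 ==> (!(g == cnt - 1))).
Before r := g + g + 7: ((!(g != 16)) && (2*g > 3 || 3*g > 2)) <==> (3*g != -17/2 ==> (!(g == cnt - 1)))
Before skip: ((!(g != 16)) && (2*g > 3 || 3*g > 2)) <==> (3*g != -17/2 ==> (!(g == cnt - 1)))
Before g := g - 3*cnt - 9: ((!(g != 3*cnt + 25)) && (2*g > 6*cnt + 21 || 3*g > 9*cnt + 29)) <==> (3*g != 9*cnt + 37/2 ==> (!(g == 4*cnt + 8)))
Answer: WP = ((!(g != 3*cnt + 25)) && (2*g > 6*cnt + 21 || 3*g > 9*cnt + 29)) <==> (3*g != 9*cnt + 37/2 ==> (!(g == 4*cnt + 8)))


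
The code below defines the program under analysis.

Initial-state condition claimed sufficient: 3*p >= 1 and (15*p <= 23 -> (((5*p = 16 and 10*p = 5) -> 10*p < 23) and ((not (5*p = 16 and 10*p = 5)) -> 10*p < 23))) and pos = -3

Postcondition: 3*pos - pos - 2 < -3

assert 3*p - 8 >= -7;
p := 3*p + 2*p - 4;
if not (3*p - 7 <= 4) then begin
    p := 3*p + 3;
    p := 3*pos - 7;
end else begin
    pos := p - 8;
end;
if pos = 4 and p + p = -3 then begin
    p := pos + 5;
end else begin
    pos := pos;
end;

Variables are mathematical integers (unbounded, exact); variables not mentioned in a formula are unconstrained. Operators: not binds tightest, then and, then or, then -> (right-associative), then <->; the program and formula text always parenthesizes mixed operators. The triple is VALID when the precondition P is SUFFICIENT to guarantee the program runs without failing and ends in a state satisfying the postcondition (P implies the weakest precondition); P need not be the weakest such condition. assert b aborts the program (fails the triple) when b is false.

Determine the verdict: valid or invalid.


Working backward. After the program, the postcondition 3*pos - pos - 2 < -3 must hold; in canonical form it is 2*pos < -1.
Then branch requires 2*pos < -1; else branch requires 2*pos < -1.
Before the if: ((pos = 4 and 2*p = -3) -> 2*pos < -1) and ((not (pos = 4 and 2*p = -3)) -> 2*pos < -1)
Then branch requires ((pos = 4 and 6*pos = 11) -> 2*pos < -1) and ((not (pos = 4 and 6*pos = 11)) -> 2*pos < -1); else branch requires ((p = 12 and 2*p = -3) -> 2*p < 15) and ((not (p = 12 and 2*p = -3)) -> 2*p < 15).
Before the if: ((not (3*p <= 11)) -> (((pos = 4 and 6*pos = 11) -> 2*pos < -1) and ((not (pos = 4 and 6*pos = 11)) -> 2*pos < -1))) and (3*p <= 11 -> (((p = 12 and 2*p = -3) -> 2*p < 15) and ((not (p = 12 and 2*p = -3)) -> 2*p < 15)))
Before p := 3*p + 2*p - 4: ((not (15*p <= 23)) -> (((pos = 4 and 6*pos = 11) -> 2*pos < -1) and ((not (pos = 4 and 6*pos = 11)) -> 2*pos < -1))) and (15*p <= 23 -> (((5*p = 16 and 10*p = 5) -> 10*p < 23) and ((not (5*p = 16 and 10*p = 5)) -> 10*p < 23)))
Before assert 3*p - 8 >= -7: 3*p >= 1 and ((not (15*p <= 23)) -> (((pos = 4 and 6*pos = 11) -> 2*pos < -1) and ((not (pos = 4 and 6*pos = 11)) -> 2*pos < -1))) and (15*p <= 23 -> (((5*p = 16 and 10*p = 5) -> 10*p < 23) and ((not (5*p = 16 and 10*p = 5)) -> 10*p < 23)))
The weakest precondition is 3*p >= 1 and ((not (15*p <= 23)) -> (((pos = 4 and 6*pos = 11) -> 2*pos < -1) and ((not (pos = 4 and 6*pos = 11)) -> 2*pos < -1))) and (15*p <= 23 -> (((5*p = 16 and 10*p = 5) -> 10*p < 23) and ((not (5*p = 16 and 10*p = 5)) -> 10*p < 23))).
Check whether 3*p >= 1 and (15*p <= 23 -> (((5*p = 16 and 10*p = 5) -> 10*p < 23) and ((not (5*p = 16 and 10*p = 5)) -> 10*p < 23))) and pos = -3 implies it.
Every state satisfying the precondition satisfies the weakest precondition: the implication holds.
Answer: valid


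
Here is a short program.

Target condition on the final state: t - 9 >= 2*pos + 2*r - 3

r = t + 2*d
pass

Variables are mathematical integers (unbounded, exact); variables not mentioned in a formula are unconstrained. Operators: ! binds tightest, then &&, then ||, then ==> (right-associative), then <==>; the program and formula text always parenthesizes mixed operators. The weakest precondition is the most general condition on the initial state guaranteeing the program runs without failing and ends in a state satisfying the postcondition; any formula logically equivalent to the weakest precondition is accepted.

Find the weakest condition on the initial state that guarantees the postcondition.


Working backward. After the program, the postcondition t - 9 >= 2*pos + 2*r - 3 must hold; in canonical form it is t >= 2*pos + 2*r + 6.
Before skip: t >= 2*pos + 2*r + 6
Before r := t + 2*d: 4*d + 2*pos + t <= -6
Answer: WP = 4*d + 2*pos + t <= -6


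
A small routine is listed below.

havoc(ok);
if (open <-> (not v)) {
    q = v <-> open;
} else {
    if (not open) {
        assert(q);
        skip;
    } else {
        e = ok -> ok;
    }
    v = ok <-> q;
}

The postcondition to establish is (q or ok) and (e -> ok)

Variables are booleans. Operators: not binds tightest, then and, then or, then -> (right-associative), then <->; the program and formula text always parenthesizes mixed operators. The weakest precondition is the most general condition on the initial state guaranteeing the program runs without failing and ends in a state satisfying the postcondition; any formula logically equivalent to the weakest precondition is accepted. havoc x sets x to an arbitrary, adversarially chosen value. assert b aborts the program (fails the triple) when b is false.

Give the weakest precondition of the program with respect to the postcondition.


Working backward. After the program, (q or ok) and (e -> ok) must hold.
Then branch requires ((v <-> open) or ok) and (e -> ok); else branch requires ((not open) -> (q and (q or ok) and (e -> ok))) and (open -> ((q or ok) and ok)).
Before the if: ((open <-> (not v)) -> (((v <-> open) or ok) and (e -> ok))) and ((not (open <-> (not v))) -> (((not open) -> (q and (q or ok) and (e -> ok))) and (open -> ((q or ok) and ok))))
Before havoc ok: ((not (open <-> (not v))) -> ((not open) -> q)) and ((open <-> (not v)) -> ((v <-> open) and (not e))) and ((not (open <-> (not v))) -> (((not open) -> (q and (not e))) and (not open)))
Answer: WP = ((not (open <-> (not v))) -> ((not open) -> q)) and ((open <-> (not v)) -> ((v <-> open) and (not e))) and ((not (open <-> (not v))) -> (((not open) -> (q and (not e))) and (not open)))


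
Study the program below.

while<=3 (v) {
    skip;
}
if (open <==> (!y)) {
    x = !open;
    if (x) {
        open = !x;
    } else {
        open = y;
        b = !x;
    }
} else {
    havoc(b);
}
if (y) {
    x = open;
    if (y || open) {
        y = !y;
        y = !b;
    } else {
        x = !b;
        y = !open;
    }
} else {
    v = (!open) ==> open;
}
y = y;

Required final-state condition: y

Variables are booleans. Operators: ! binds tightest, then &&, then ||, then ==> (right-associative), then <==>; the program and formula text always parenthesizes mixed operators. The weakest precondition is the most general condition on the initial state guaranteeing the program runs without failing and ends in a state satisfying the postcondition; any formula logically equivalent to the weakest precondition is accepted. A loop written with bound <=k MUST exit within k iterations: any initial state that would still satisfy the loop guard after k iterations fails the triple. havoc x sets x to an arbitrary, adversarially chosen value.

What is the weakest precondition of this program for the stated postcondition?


Working backward. After the program, y must hold.
Before y := y: y
Then branch requires ((y || open) ==> (!b)) && ((!(y || open)) ==> (!open)); else branch requires y.
Before the if: (y ==> (((y || open) ==> (!b)) && ((!(y || open)) ==> (!open)))) && ((!y) ==> y)
Then branch requires ((!open) ==> ((y ==> (((y || open) ==> (!b)) && ((!(y || open)) ==> (!open)))) && ((!y) ==> y))) && (open ==> ((y ==> (y ==> (!open))) && ((!y) ==> y))); else branch requires (y ==> ((!(y || open)) && ((!(y || open)) ==> (!open)))) && ((!y) ==> y) && (y ==> ((!(y || open)) ==> (!open))).
Before the if: ((open <==> (!y)) ==> (((!open) ==> ((y ==> (((y || open) ==> (!b)) && ((!(y || open)) ==> (!open)))) && ((!y) ==> y))) && (open ==> ((y ==> (y ==> (!open))) && ((!y) ==> y))))) && ((!(open <==> (!y))) ==> ((y ==> ((!(y || open)) && ((!(y || open)) ==> (!open)))) && ((!y) ==> y) && (y ==> ((!(y || open)) ==> (!open)))))
Before the loop (bound <=3), unroll the exhaustion recursion (WP_0 = exit-now case; WP_j = one more guarded iteration, up to j = 3):
  WP_0: (!v) && ((open <==> (!y)) ==> (((!open) ==> ((y ==> (((y || open) ==> (!b)) && ((!(y || open)) ==> (!open)))) && ((!y) ==> y))) && (open ==> ((y ==> (y ==> (!open))) && ((!y) ==> y))))) && ((!(open <==> (!y))) ==> ((y ==> ((!(y || open)) && ((!(y || open)) ==> (!open)))) && ((!y) ==> y) && (y ==> ((!(y || open)) ==> (!open)))))
  WP_1: (v ==> ((!v) && ((open <==> (!y)) ==> (((!open) ==> ((y ==> (((y || open) ==> (!b)) && ((!(y || open)) ==> (!open)))) && ((!y) ==> y))) && (open ==> ((y ==> (y ==> (!open))) && ((!y) ==> y))))) && ((!(open <==> (!y))) ==> ((y ==> ((!(y || open)) && ((!(y || open)) ==> (!open)))) && ((!y) ==> y) && (y ==> ((!(y || open)) ==> (!open))))))) && ((!v) ==> (((open <==> (!y)) ==> (((!open) ==> ((y ==> (((y || open) ==> (!b)) && ((!(y || open)) ==> (!open)))) && ((!y) ==> y))) && (open ==> ((y ==> (y ==> (!open))) && ((!y) ==> y))))) && ((!(open <==> (!y))) ==> ((y ==> ((!(y || open)) && ((!(y || open)) ==> (!open)))) && ((!y) ==> y) && (y ==> ((!(y || open)) ==> (!open)))))))
  WP_2: (v ==> ((v ==> ((!v) && ((open <==> (!y)) ==> (((!open) ==> ((y ==> (((y || open) ==> (!b)) && ((!(y || open)) ==> (!open)))) && ((!y) ==> y))) && (open ==> ((y ==> (y ==> (!open))) && ((!y) ==> y))))) && ((!(open <==> (!y))) ==> ((y ==> ((!(y || open)) && ((!(y || open)) ==> (!open)))) && ((!y) ==> y) && (y ==> ((!(y || open)) ==> (!open))))))) && ((!v) ==> (((open <==> (!y)) ==> (((!open) ==> ((y ==> (((y || open) ==> (!b)) && ((!(y || open)) ==> (!open)))) && ((!y) ==> y))) && (open ==> ((y ==> (y ==> (!open))) && ((!y) ==> y))))) && ((!(open <==> (!y))) ==> ((y ==> ((!(y || open)) && ((!(y || open)) ==> (!open)))) && ((!y) ==> y) && (y ==> ((!(y || open)) ==> (!open))))))))) && ((!v) ==> (((open <==> (!y)) ==> (((!open) ==> ((y ==> (((y || open) ==> (!b)) && ((!(y || open)) ==> (!open)))) && ((!y) ==> y))) && (open ==> ((y ==> (y ==> (!open))) && ((!y) ==> y))))) && ((!(open <==> (!y))) ==> ((y ==> ((!(y || open)) && ((!(y || open)) ==> (!open)))) && ((!y) ==> y) && (y ==> ((!(y || open)) ==> (!open)))))))
  WP_3: (v ==> ((v ==> ((v ==> ((!v) && ((open <==> (!y)) ==> (((!open) ==> ((y ==> (((y || open) ==> (!b)) && ((!(y || open)) ==> (!open)))) && ((!y) ==> y))) && (open ==> ((y ==> (y ==> (!open))) && ((!y) ==> y))))) && ((!(open <==> (!y))) ==> ((y ==> ((!(y || open)) && ((!(y || open)) ==> (!open)))) && ((!y) ==> y) && (y ==> ((!(y || open)) ==> (!open))))))) && ((!v) ==> (((open <==> (!y)) ==> (((!open) ==> ((y ==> (((y || open) ==> (!b)) && ((!(y || open)) ==> (!open)))) && ((!y) ==> y))) && (open ==> ((y ==> (y ==> (!open))) && ((!y) ==> y))))) && ((!(open <==> (!y))) ==> ((y ==> ((!(y || open)) && ((!(y || open)) ==> (!open)))) && ((!y) ==> y) && (y ==> ((!(y || open)) ==> (!open))))))))) && ((!v) ==> (((open <==> (!y)) ==> (((!open) ==> ((y ==> (((y || open) ==> (!b)) && ((!(y || open)) ==> (!open)))) && ((!y) ==> y))) && (open ==> ((y ==> (y ==> (!open))) && ((!y) ==> y))))) && ((!(open <==> (!y))) ==> ((y ==> ((!(y || open)) && ((!(y || open)) ==> (!open)))) && ((!y) ==> y) && (y ==> ((!(y || open)) ==> (!open))))))))) && ((!v) ==> (((open <==> (!y)) ==> (((!open) ==> ((y ==> (((y || open) ==> (!b)) && ((!(y || open)) ==> (!open)))) && ((!y) ==> y))) && (open ==> ((y ==> (y ==> (!open))) && ((!y) ==> y))))) && ((!(open <==> (!y))) ==> ((y ==> ((!(y || open)) && ((!(y || open)) ==> (!open)))) && ((!y) ==> y) && (y ==> ((!(y || open)) ==> (!open)))))))
So before the loop: (v ==> ((v ==> ((v ==> ((!v) && ((open <==> (!y)) ==> (((!open) ==> ((y ==> (((y || open) ==> (!b)) && ((!(y || open)) ==> (!open)))) && ((!y) ==> y))) && (open ==> ((y ==> (y ==> (!open))) && ((!y) ==> y))))) && ((!(open <==> (!y))) ==> ((y ==> ((!(y || open)) && ((!(y || open)) ==> (!open)))) && ((!y) ==> y) && (y ==> ((!(y || open)) ==> (!open))))))) && ((!v) ==> (((open <==> (!y)) ==> (((!open) ==> ((y ==> (((y || open) ==> (!b)) && ((!(y || open)) ==> (!open)))) && ((!y) ==> y))) && (open ==> ((y ==> (y ==> (!open))) && ((!y) ==> y))))) && ((!(open <==> (!y))) ==> ((y ==> ((!(y || open)) && ((!(y || open)) ==> (!open)))) && ((!y) ==> y) && (y ==> ((!(y || open)) ==> (!open))))))))) && ((!v) ==> (((open <==> (!y)) ==> (((!open) ==> ((y ==> (((y || open) ==> (!b)) && ((!(y || open)) ==> (!open)))) && ((!y) ==> y))) && (open ==> ((y ==> (y ==> (!open))) && ((!y) ==> y))))) && ((!(open <==> (!y))) ==> ((y ==> ((!(y || open)) && ((!(y || open)) ==> (!open)))) && ((!y) ==> y) && (y ==> ((!(y || open)) ==> (!open))))))))) && ((!v) ==> (((open <==> (!y)) ==> (((!open) ==> ((y ==> (((y || open) ==> (!b)) && ((!(y || open)) ==> (!open)))) && ((!y) ==> y))) && (open ==> ((y ==> (y ==> (!open))) && ((!y) ==> y))))) && ((!(open <==> (!y))) ==> ((y ==> ((!(y || open)) && ((!(y || open)) ==> (!open)))) && ((!y) ==> y) && (y ==> ((!(y || open)) ==> (!open)))))))
Answer: WP = (v ==> ((v ==> ((v ==> ((!v) && ((open <==> (!y)) ==> (((!open) ==> ((y ==> (((y || open) ==> (!b)) && ((!(y || open)) ==> (!open)))) && ((!y) ==> y))) && (open ==> ((y ==> (y ==> (!open))) && ((!y) ==> y))))) && ((!(open <==> (!y))) ==> ((y ==> ((!(y || open)) && ((!(y || open)) ==> (!open)))) && ((!y) ==> y) && (y ==> ((!(y || open)) ==> (!open))))))) && ((!v) ==> (((open <==> (!y)) ==> (((!open) ==> ((y ==> (((y || open) ==> (!b)) && ((!(y || open)) ==> (!open)))) && ((!y) ==> y))) && (open ==> ((y ==> (y ==> (!open))) && ((!y) ==> y))))) && ((!(open <==> (!y))) ==> ((y ==> ((!(y || open)) && ((!(y || open)) ==> (!open)))) && ((!y) ==> y) && (y ==> ((!(y || open)) ==> (!open))))))))) && ((!v) ==> (((open <==> (!y)) ==> (((!open) ==> ((y ==> (((y || open) ==> (!b)) && ((!(y || open)) ==> (!open)))) && ((!y) ==> y))) && (open ==> ((y ==> (y ==> (!open))) && ((!y) ==> y))))) && ((!(open <==> (!y))) ==> ((y ==> ((!(y || open)) && ((!(y || open)) ==> (!open)))) && ((!y) ==> y) && (y ==> ((!(y || open)) ==> (!open))))))))) && ((!v) ==> (((open <==> (!y)) ==> (((!open) ==> ((y ==> (((y || open) ==> (!b)) && ((!(y || open)) ==> (!open)))) && ((!y) ==> y))) && (open ==> ((y ==> (y ==> (!open))) && ((!y) ==> y))))) && ((!(open <==> (!y))) ==> ((y ==> ((!(y || open)) && ((!(y || open)) ==> (!open)))) && ((!y) ==> y) && (y ==> ((!(y || open)) ==> (!open)))))))


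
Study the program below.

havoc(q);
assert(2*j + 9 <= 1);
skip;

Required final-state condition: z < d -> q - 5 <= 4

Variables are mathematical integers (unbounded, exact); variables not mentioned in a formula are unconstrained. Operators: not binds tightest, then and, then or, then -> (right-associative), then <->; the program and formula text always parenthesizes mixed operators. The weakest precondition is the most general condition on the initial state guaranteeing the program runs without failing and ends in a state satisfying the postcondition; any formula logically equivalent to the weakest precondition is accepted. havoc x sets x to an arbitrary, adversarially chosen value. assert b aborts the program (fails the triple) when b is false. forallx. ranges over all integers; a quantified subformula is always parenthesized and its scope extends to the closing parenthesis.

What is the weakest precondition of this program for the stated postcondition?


Working backward. After the program, the postcondition z < d -> q - 5 <= 4 must hold; in canonical form it is z < d -> q <= 9.
Before skip: z < d -> q <= 9
Before assert 2*j + 9 <= 1: 2*j <= -8 and (z < d -> q <= 9)
Before havoc q: forall q_1. (2*j <= -8 and (z < d -> q_1 <= 9))
Answer: WP = forall q_1. (2*j <= -8 and (z < d -> q_1 <= 9))


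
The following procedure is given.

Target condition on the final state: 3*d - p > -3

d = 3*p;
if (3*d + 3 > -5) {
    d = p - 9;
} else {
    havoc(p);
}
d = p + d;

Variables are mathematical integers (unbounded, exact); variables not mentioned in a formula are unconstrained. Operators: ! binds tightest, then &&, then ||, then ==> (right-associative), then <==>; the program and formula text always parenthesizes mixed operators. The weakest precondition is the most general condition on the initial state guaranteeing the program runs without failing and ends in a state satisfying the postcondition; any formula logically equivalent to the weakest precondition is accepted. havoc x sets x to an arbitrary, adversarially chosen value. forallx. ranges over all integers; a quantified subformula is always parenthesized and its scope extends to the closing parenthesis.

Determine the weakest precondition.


Working backward. After the program, the postcondition 3*d - p > -3 must hold; in canonical form it is 3*d > p - 3.
Before d := p + d: 3*d + 2*p > -3
Then branch requires 5*p > 24; else branch requires forall p_1. 3*d + 2*p_1 > -3.
Before the if: (3*d > -8 ==> 5*p > 24) && ((!(3*d > -8)) ==> (forall p_1. 3*d + 2*p_1 > -3))
Before d := 3*p: (9*p > -8 ==> 5*p > 24) && ((!(9*p > -8)) ==> (forall p_1. 9*p + 2*p_1 > -3))
Answer: WP = (9*p > -8 ==> 5*p > 24) && ((!(9*p > -8)) ==> (forall p_1. 9*p + 2*p_1 > -3))


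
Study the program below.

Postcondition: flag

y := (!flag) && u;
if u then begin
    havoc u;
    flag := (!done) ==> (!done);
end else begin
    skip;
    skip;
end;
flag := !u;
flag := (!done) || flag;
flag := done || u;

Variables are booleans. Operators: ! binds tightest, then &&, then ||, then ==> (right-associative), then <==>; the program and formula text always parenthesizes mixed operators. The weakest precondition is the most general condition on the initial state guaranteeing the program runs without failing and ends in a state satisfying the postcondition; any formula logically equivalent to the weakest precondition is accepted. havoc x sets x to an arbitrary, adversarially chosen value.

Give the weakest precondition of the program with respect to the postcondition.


Working backward. After the program, flag must hold.
Before flag := done || u: done || u
Before flag := (!done) || flag: done || u
Before flag := !u: done || u
Then branch requires done; else branch requires done || u.
Before the if: (u ==> done) && ((!u) ==> (done || u))
Before y := (!flag) && u: (u ==> done) && ((!u) ==> (done || u))
Answer: WP = (u ==> done) && ((!u) ==> (done || u))


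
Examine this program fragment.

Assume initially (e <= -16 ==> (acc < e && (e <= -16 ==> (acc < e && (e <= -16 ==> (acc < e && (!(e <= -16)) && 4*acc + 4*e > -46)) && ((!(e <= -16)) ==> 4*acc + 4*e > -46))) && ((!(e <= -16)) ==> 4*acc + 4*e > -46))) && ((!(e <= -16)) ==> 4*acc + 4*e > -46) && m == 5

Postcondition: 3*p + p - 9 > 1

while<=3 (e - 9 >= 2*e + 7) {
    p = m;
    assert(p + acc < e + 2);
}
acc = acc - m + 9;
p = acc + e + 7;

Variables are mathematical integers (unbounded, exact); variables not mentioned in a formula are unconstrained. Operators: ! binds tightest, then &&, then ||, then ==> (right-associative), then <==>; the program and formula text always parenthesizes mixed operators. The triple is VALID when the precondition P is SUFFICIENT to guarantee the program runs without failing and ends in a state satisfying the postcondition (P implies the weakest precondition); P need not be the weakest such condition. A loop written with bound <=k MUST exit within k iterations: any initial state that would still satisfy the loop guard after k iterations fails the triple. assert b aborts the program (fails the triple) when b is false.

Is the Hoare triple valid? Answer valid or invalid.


Working backward. After the program, the postcondition 3*p + p - 9 > 1 must hold; in canonical form it is 4*p > 10.
Before p := acc + e + 7: 4*acc + 4*e > -18
Before acc := acc - m + 9: 4*acc + 4*e > 4*m - 54
Before the loop (bound <=3), unroll the exhaustion recursion (WP_0 = exit-now case; WP_j = one more guarded iteration, up to j = 3):
  WP_0: (!(e <= -16)) && 4*acc + 4*e > 4*m - 54
  WP_1: (e <= -16 ==> (acc + m < e + 2 && (!(e <= -16)) && 4*acc + 4*e > 4*m - 54)) && ((!(e <= -16)) ==> 4*acc + 4*e > 4*m - 54)
  WP_2: (e <= -16 ==> (acc + m < e + 2 && (e <= -16 ==> (acc + m < e + 2 && (!(e <= -16)) && 4*acc + 4*e > 4*m - 54)) && ((!(e <= -16)) ==> 4*acc + 4*e > 4*m - 54))) && ((!(e <= -16)) ==> 4*acc + 4*e > 4*m - 54)
  WP_3: (e <= -16 ==> (acc + m < e + 2 && (e <= -16 ==> (acc + m < e + 2 && (e <= -16 ==> (acc + m < e + 2 && (!(e <= -16)) && 4*acc + 4*e > 4*m - 54)) && ((!(e <= -16)) ==> 4*acc + 4*e > 4*m - 54))) && ((!(e <= -16)) ==> 4*acc + 4*e > 4*m - 54))) && ((!(e <= -16)) ==> 4*acc + 4*e > 4*m - 54)
So before the loop: (e <= -16 ==> (acc + m < e + 2 && (e <= -16 ==> (acc + m < e + 2 && (e <= -16 ==> (acc + m < e + 2 && (!(e <= -16)) && 4*acc + 4*e > 4*m - 54)) && ((!(e <= -16)) ==> 4*acc + 4*e > 4*m - 54))) && ((!(e <= -16)) ==> 4*acc + 4*e > 4*m - 54))) && ((!(e <= -16)) ==> 4*acc + 4*e > 4*m - 54)
The weakest precondition is (e <= -16 ==> (acc + m < e + 2 && (e <= -16 ==> (acc + m < e + 2 && (e <= -16 ==> (acc + m < e + 2 && (!(e <= -16)) && 4*acc + 4*e > 4*m - 54)) && ((!(e <= -16)) ==> 4*acc + 4*e > 4*m - 54))) && ((!(e <= -16)) ==> 4*acc + 4*e > 4*m - 54))) && ((!(e <= -16)) ==> 4*acc + 4*e > 4*m - 54).
Check whether (e <= -16 ==> (acc < e && (e <= -16 ==> (acc < e && (e <= -16 ==> (acc < e && (!(e <= -16)) && 4*acc + 4*e > -46)) && ((!(e <= -16)) ==> 4*acc + 4*e > -46))) && ((!(e <= -16)) ==> 4*acc + 4*e > -46))) && ((!(e <= -16)) ==> 4*acc + 4*e > -46) && m == 5 implies it.
Countermodel: at the initial state acc = 0, e = -9, m = 5, the precondition holds but the weakest precondition fails.
Answer: invalid


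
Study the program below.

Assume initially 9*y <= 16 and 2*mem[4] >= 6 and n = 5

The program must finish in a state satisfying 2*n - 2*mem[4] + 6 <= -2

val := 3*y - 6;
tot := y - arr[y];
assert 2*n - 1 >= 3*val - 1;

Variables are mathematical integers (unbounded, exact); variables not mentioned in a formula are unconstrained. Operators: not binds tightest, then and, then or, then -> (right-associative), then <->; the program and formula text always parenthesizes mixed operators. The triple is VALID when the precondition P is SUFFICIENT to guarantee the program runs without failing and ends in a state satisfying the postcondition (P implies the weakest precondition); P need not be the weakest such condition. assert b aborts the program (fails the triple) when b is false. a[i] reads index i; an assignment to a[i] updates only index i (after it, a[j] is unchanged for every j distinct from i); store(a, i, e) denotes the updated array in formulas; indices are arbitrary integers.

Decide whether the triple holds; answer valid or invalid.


Working backward. After the program, the postcondition 2*n - 2*mem[4] + 6 <= -2 must hold; in canonical form it is 2*n <= 2*mem[4] - 8.
Before assert 2*n - 1 >= 3*val - 1: 2*n >= 3*val and 2*n <= 2*mem[4] - 8
Before tot := y - arr[y]: 2*n >= 3*val and 2*n <= 2*mem[4] - 8
Before val := 3*y - 6: 2*n >= 9*y - 18 and 2*n <= 2*mem[4] - 8
The weakest precondition is 2*n >= 9*y - 18 and 2*n <= 2*mem[4] - 8.
Check whether 9*y <= 16 and 2*mem[4] >= 6 and n = 5 implies it.
Countermodel: at the initial state mem = {[4] = 3, elsewhere 3}, n = 5, y = 0, the precondition holds but the weakest precondition fails.
Answer: invalid


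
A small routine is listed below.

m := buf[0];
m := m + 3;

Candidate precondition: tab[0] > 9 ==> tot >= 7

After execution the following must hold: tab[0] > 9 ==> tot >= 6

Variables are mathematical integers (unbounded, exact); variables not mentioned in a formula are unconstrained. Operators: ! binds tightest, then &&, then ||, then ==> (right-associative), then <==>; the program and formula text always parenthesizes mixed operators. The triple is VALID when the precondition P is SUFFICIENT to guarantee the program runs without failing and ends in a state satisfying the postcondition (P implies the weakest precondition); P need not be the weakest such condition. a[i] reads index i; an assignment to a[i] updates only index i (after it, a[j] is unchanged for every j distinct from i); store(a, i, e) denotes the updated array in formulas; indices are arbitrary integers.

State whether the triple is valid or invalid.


Working backward. After the program, tab[0] > 9 ==> tot >= 6 must hold.
Before m := m + 3: tab[0] > 9 ==> tot >= 6
Before m := buf[0]: tab[0] > 9 ==> tot >= 6
The weakest precondition is tab[0] > 9 ==> tot >= 6.
Check whether tab[0] > 9 ==> tot >= 7 implies it.
Every state satisfying the precondition satisfies the weakest precondition: the implication holds.
Answer: valid


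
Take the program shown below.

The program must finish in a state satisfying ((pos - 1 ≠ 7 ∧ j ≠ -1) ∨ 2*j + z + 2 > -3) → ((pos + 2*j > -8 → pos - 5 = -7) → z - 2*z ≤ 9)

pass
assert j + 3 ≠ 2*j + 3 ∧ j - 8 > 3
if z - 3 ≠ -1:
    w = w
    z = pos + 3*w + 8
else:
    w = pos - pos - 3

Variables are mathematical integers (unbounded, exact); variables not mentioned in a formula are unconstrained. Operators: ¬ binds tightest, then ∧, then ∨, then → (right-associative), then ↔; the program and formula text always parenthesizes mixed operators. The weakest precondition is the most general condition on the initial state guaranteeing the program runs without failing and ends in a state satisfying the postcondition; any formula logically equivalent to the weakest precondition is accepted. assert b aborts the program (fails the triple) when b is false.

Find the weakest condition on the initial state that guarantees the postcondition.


Working backward. After the program, the postcondition ((pos - 1 ≠ 7 ∧ j ≠ -1) ∨ 2*j + z + 2 > -3) → ((pos + 2*j > -8 → pos - 5 = -7) → z - 2*z ≤ 9) must hold; in canonical form it is ((pos ≠ 8 ∧ j ≠ -1) ∨ 2*j + z > -5) → ((2*j + pos > -8 → pos = -2) → z ≥ -9).
Then branch requires ((pos ≠ 8 ∧ j ≠ -1) ∨ 2*j + pos + 3*w > -13) → ((2*j + pos > -8 → pos = -2) → pos + 3*w ≥ -17); else branch requires ((pos ≠ 8 ∧ j ≠ -1) ∨ 2*j + z > -5) → ((2*j + pos > -8 → pos = -2) → z ≥ -9).
Before the if: (z ≠ 2 → (((pos ≠ 8 ∧ j ≠ -1) ∨ 2*j + pos + 3*w > -13) → ((2*j + pos > -8 → pos = -2) → pos + 3*w ≥ -17))) ∧ ((¬(z ≠ 2)) → (((pos ≠ 8 ∧ j ≠ -1) ∨ 2*j + z > -5) → ((2*j + pos > -8 → pos = -2) → z ≥ -9)))
Before assert j + 3 ≠ 2*j + 3 ∧ j - 8 > 3: j ≠ 0 ∧ j > 11 ∧ (z ≠ 2 → (((pos ≠ 8 ∧ j ≠ -1) ∨ 2*j + pos + 3*w > -13) → ((2*j + pos > -8 → pos = -2) → pos + 3*w ≥ -17))) ∧ ((¬(z ≠ 2)) → (((pos ≠ 8 ∧ j ≠ -1) ∨ 2*j + z > -5) → ((2*j + pos > -8 → pos = -2) → z ≥ -9)))
Before skip: j ≠ 0 ∧ j > 11 ∧ (z ≠ 2 → (((pos ≠ 8 ∧ j ≠ -1) ∨ 2*j + pos + 3*w > -13) → ((2*j + pos > -8 → pos = -2) → pos + 3*w ≥ -17))) ∧ ((¬(z ≠ 2)) → (((pos ≠ 8 ∧ j ≠ -1) ∨ 2*j + z > -5) → ((2*j + pos > -8 → pos = -2) → z ≥ -9)))
Answer: WP = j ≠ 0 ∧ j > 11 ∧ (z ≠ 2 → (((pos ≠ 8 ∧ j ≠ -1) ∨ 2*j + pos + 3*w > -13) → ((2*j + pos > -8 → pos = -2) → pos + 3*w ≥ -17))) ∧ ((¬(z ≠ 2)) → (((pos ≠ 8 ∧ j ≠ -1) ∨ 2*j + z > -5) → ((2*j + pos > -8 → pos = -2) → z ≥ -9)))


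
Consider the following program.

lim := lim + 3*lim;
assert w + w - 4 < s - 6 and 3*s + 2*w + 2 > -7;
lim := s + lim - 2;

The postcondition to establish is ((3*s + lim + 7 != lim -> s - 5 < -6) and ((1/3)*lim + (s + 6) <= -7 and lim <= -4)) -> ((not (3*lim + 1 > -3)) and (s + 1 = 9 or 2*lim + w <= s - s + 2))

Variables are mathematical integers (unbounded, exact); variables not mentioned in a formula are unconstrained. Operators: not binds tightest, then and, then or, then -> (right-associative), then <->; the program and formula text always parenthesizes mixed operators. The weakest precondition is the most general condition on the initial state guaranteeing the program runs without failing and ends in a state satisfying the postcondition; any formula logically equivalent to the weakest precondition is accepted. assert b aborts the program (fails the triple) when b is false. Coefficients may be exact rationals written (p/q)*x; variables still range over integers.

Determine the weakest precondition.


Working backward. After the program, the postcondition ((3*s + lim + 7 != lim -> s - 5 < -6) and ((1/3)*lim + (s + 6) <= -7 and lim <= -4)) -> ((not (3*lim + 1 > -3)) and (s + 1 = 9 or 2*lim + w <= s - s + 2)) must hold; in canonical form it is ((3*s != -7 -> s < -1) and (1/3)*lim + s <= -13 and lim <= -4) -> ((not (3*lim > -4)) and (s = 8 or 2*lim + w <= 2)).
Before lim := s + lim - 2: ((3*s != -7 -> s < -1) and (1/3)*lim + (4/3)*s <= -37/3 and lim + s <= -2) -> ((not (3*lim + 3*s > 2)) and (s = 8 or 2*lim + 2*s + w <= 6))
Before assert w + w - 4 < s - 6 and 3*s + 2*w + 2 > -7: 2*w < s - 2 and 3*s + 2*w > -9 and (((3*s != -7 -> s < -1) and (1/3)*lim + (4/3)*s <= -37/3 and lim + s <= -2) -> ((not (3*lim + 3*s > 2)) and (s = 8 or 2*lim + 2*s + w <= 6)))
Before lim := lim + 3*lim: 2*w < s - 2 and 3*s + 2*w > -9 and (((3*s != -7 -> s < -1) and (4/3)*lim + (4/3)*s <= -37/3 and 4*lim + s <= -2) -> ((not (12*lim + 3*s > 2)) and (s = 8 or 8*lim + 2*s + w <= 6)))
Answer: WP = 2*w < s - 2 and 3*s + 2*w > -9 and (((3*s != -7 -> s < -1) and (4/3)*lim + (4/3)*s <= -37/3 and 4*lim + s <= -2) -> ((not (12*lim + 3*s > 2)) and (s = 8 or 8*lim + 2*s + w <= 6)))


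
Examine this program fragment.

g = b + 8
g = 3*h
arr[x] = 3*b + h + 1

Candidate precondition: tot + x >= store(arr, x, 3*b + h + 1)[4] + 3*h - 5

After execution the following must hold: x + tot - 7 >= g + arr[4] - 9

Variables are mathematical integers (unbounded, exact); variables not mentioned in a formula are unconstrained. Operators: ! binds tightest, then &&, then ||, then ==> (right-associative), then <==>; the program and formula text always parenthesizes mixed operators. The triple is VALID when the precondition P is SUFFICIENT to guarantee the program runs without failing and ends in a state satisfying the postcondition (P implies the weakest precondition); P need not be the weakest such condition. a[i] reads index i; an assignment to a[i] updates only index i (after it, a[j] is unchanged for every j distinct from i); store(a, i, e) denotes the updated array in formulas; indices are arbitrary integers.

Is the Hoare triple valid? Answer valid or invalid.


Working backward. After the program, the postcondition x + tot - 7 >= g + arr[4] - 9 must hold; in canonical form it is tot + x >= arr[4] + g - 2.
Before arr[x] := 3*b + h + 1: tot + x >= store(arr, x, 3*b + h + 1)[4] + g - 2
Before g := 3*h: tot + x >= store(arr, x, 3*b + h + 1)[4] + 3*h - 2
Before g := b + 8: tot + x >= store(arr, x, 3*b + h + 1)[4] + 3*h - 2
The weakest precondition is tot + x >= store(arr, x, 3*b + h + 1)[4] + 3*h - 2.
Check whether tot + x >= store(arr, x, 3*b + h + 1)[4] + 3*h - 5 implies it.
Countermodel: at the initial state arr = {[4] = 3, elsewhere 3}, b = 2, h = -1, tot = -4, x = 4, the precondition holds but the weakest precondition fails.
Answer: invalid


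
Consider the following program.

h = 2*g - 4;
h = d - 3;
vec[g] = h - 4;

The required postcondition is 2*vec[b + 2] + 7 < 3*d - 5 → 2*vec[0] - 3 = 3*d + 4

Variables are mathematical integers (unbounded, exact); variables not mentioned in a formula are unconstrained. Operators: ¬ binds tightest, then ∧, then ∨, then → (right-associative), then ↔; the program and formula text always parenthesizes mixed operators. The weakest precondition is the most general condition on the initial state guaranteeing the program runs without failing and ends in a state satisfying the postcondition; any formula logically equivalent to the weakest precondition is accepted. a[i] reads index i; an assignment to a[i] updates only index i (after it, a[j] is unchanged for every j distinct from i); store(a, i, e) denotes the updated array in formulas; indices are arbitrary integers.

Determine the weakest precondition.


Working backward. After the program, the postcondition 2*vec[b + 2] + 7 < 3*d - 5 → 2*vec[0] - 3 = 3*d + 4 must hold; in canonical form it is 2*vec[b + 2] < 3*d - 12 → 2*vec[0] = 3*d + 7.
Before vec[g] := h - 4: 2*store(vec, g, h - 4)[b + 2] < 3*d - 12 → 2*store(vec, g, h - 4)[0] = 3*d + 7
Before h := d - 3: 2*store(vec, g, d - 7)[b + 2] < 3*d - 12 → 2*store(vec, g, d - 7)[0] = 3*d + 7
Before h := 2*g - 4: 2*store(vec, g, d - 7)[b + 2] < 3*d - 12 → 2*store(vec, g, d - 7)[0] = 3*d + 7
Answer: WP = 2*store(vec, g, d - 7)[b + 2] < 3*d - 12 → 2*store(vec, g, d - 7)[0] = 3*d + 7


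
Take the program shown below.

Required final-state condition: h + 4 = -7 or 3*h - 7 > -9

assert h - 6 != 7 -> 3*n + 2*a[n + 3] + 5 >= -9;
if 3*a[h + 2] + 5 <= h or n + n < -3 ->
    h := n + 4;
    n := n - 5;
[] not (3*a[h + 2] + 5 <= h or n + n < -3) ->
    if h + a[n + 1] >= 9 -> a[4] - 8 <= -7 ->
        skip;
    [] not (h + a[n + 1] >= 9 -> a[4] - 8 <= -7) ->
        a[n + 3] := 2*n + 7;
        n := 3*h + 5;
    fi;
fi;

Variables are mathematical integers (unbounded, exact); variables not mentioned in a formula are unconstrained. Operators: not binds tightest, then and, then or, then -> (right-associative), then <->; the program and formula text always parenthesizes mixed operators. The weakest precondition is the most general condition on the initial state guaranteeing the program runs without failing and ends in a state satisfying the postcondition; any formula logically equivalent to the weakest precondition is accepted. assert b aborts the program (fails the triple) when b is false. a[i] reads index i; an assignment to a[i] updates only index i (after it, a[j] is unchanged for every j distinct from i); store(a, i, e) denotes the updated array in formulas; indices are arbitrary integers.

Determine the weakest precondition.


Working backward. After the program, the postcondition h + 4 = -7 or 3*h - 7 > -9 must hold; in canonical form it is h = -11 or 3*h > -2.
Then branch requires n = -15 or 3*n > -14; else branch requires ((a[n + 1] + h >= 9 -> a[4] <= 1) -> (h = -11 or 3*h > -2)) and ((not (a[n + 1] + h >= 9 -> a[4] <= 1)) -> (h = -11 or 3*h > -2)).
Before the if: ((3*a[h + 2] <= h - 5 or 2*n < -3) -> (n = -15 or 3*n > -14)) and ((not (3*a[h + 2] <= h - 5 or 2*n < -3)) -> (((a[n + 1] + h >= 9 -> a[4] <= 1) -> (h = -11 or 3*h > -2)) and ((not (a[n + 1] + h >= 9 -> a[4] <= 1)) -> (h = -11 or 3*h > -2))))
Before assert h - 6 != 7 -> 3*n + 2*a[n + 3] + 5 >= -9: (h != 13 -> 2*a[n + 3] + 3*n >= -14) and ((3*a[h + 2] <= h - 5 or 2*n < -3) -> (n = -15 or 3*n > -14)) and ((not (3*a[h + 2] <= h - 5 or 2*n < -3)) -> (((a[n + 1] + h >= 9 -> a[4] <= 1) -> (h = -11 or 3*h > -2)) and ((not (a[n + 1] + h >= 9 -> a[4] <= 1)) -> (h = -11 or 3*h > -2))))
Answer: WP = (h != 13 -> 2*a[n + 3] + 3*n >= -14) and ((3*a[h + 2] <= h - 5 or 2*n < -3) -> (n = -15 or 3*n > -14)) and ((not (3*a[h + 2] <= h - 5 or 2*n < -3)) -> (((a[n + 1] + h >= 9 -> a[4] <= 1) -> (h = -11 or 3*h > -2)) and ((not (a[n + 1] + h >= 9 -> a[4] <= 1)) -> (h = -11 or 3*h > -2))))


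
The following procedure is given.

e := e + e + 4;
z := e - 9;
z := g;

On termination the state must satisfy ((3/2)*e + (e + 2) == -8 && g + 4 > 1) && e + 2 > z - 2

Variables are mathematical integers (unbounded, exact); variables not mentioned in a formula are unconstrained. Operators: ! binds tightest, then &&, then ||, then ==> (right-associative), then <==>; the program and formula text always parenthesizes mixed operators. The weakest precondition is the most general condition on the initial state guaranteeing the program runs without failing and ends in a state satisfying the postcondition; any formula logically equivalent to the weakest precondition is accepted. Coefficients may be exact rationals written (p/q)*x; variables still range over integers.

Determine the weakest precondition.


Working backward. After the program, the postcondition ((3/2)*e + (e + 2) == -8 && g + 4 > 1) && e + 2 > z - 2 must hold; in canonical form it is (5/2)*e == -10 && g > -3 && e > z - 4.
Before z := g: (5/2)*e == -10 && g > -3 && e > g - 4
Before z := e - 9: (5/2)*e == -10 && g > -3 && e > g - 4
Before e := e + e + 4: 5*e == -20 && g > -3 && 2*e > g - 8
Answer: WP = 5*e == -20 && g > -3 && 2*e > g - 8


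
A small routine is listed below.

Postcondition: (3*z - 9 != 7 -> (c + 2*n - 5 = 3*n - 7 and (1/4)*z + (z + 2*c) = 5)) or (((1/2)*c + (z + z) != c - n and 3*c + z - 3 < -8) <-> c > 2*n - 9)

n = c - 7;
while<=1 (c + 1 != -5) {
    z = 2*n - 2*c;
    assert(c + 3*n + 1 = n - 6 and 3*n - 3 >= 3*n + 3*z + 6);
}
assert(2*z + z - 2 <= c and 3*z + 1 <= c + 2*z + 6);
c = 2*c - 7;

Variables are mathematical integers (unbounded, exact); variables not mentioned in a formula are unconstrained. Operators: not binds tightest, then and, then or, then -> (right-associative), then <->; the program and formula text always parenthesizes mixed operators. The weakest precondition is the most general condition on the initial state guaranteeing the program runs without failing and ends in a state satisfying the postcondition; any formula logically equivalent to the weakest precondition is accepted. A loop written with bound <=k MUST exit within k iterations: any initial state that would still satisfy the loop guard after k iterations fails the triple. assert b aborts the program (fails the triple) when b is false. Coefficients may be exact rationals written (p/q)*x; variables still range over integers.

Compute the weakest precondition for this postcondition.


Working backward. After the program, the postcondition (3*z - 9 != 7 -> (c + 2*n - 5 = 3*n - 7 and (1/4)*z + (z + 2*c) = 5)) or (((1/2)*c + (z + z) != c - n and 3*c + z - 3 < -8) <-> c > 2*n - 9) must hold; in canonical form it is (3*z != 16 -> (c = n - 2 and 2*c + (5/4)*z = 5)) or ((n + 2*z != (1/2)*c and 3*c + z < -5) <-> c > 2*n - 9).
Before c := 2*c - 7: (3*z != 16 -> (2*c = n + 5 and 4*c + (5/4)*z = 19)) or ((n + 2*z != c - 7/2 and 6*c + z < 16) <-> 2*c > 2*n - 2)
Before assert 2*z + z - 2 <= c and 3*z + 1 <= c + 2*z + 6: 3*z <= c + 2 and z <= c + 5 and ((3*z != 16 -> (2*c = n + 5 and 4*c + (5/4)*z = 19)) or ((n + 2*z != c - 7/2 and 6*c + z < 16) <-> 2*c > 2*n - 2))
Before the loop (bound <=1), unroll the exhaustion recursion (WP_0 = exit-now case; WP_j = one more guarded iteration, up to j = 1):
  WP_0: (not (c != -6)) and 3*z <= c + 2 and z <= c + 5 and ((3*z != 16 -> (2*c = n + 5 and 4*c + (5/4)*z = 19)) or ((n + 2*z != c - 7/2 and 6*c + z < 16) <-> 2*c > 2*n - 2))
  WP_1: (c != -6 -> (c + 2*n = -7 and 6*c >= 6*n + 9 and (not (c != -6)) and 6*n <= 7*c + 2 and 2*n <= 3*c + 5 and ((6*n != 6*c + 16 -> (2*c = n + 5 and (3/2)*c + (5/2)*n = 19)) or ((5*n != 5*c - 7/2 and 4*c + 2*n < 16) <-> 2*c > 2*n - 2)))) and ((not (c != -6)) -> (3*z <= c + 2 and z <= c + 5 and ((3*z != 16 -> (2*c = n + 5 and 4*c + (5/4)*z = 19)) or ((n + 2*z != c - 7/2 and 6*c + z < 16) <-> 2*c > 2*n - 2))))
So before the loop: (c != -6 -> (c + 2*n = -7 and 6*c >= 6*n + 9 and (not (c != -6)) and 6*n <= 7*c + 2 and 2*n <= 3*c + 5 and ((6*n != 6*c + 16 -> (2*c = n + 5 and (3/2)*c + (5/2)*n = 19)) or ((5*n != 5*c - 7/2 and 4*c + 2*n < 16) <-> 2*c > 2*n - 2)))) and ((not (c != -6)) -> (3*z <= c + 2 and z <= c + 5 and ((3*z != 16 -> (2*c = n + 5 and 4*c + (5/4)*z = 19)) or ((n + 2*z != c - 7/2 and 6*c + z < 16) <-> 2*c > 2*n - 2))))
Before n := c - 7: (c != -6 -> (3*c = 7 and (not (c != -6)) and c >= -44 and c >= -19 and ((c = -2 and 4*c = 73/2) or 6*c < 30))) and ((not (c != -6)) -> (3*z <= c + 2 and z <= c + 5 and ((3*z != 16 -> (c = -2 and 4*c + (5/4)*z = 19)) or (2*z != 7/2 and 6*c + z < 16))))
Answer: WP = (c != -6 -> (3*c = 7 and (not (c != -6)) and c >= -44 and c >= -19 and ((c = -2 and 4*c = 73/2) or 6*c < 30))) and ((not (c != -6)) -> (3*z <= c + 2 and z <= c + 5 and ((3*z != 16 -> (c = -2 and 4*c + (5/4)*z = 19)) or (2*z != 7/2 and 6*c + z < 16))))
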